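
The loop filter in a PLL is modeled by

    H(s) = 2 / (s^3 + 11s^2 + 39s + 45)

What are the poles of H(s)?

s = -3, -5, -3

The poles are the roots of the denominator s^3 + 11s^2 + 39s + 45 = 0.
Trying s = -3: the polynomial evaluates to 0, so (s + 3) is a factor.
Dividing out leaves s^2 + 8s + 15 = 0.
Factoring the quadratic: (s + 5)(s + 3) = 0.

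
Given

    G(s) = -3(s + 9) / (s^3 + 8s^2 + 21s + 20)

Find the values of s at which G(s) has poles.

The poles are the roots of the denominator s^3 + 8s^2 + 21s + 20 = 0.
Trying s = -4: the polynomial evaluates to 0, so (s + 4) is a factor.
Dividing out leaves s^2 + 4s + 5 = 0.
The quadratic formula then gives s = -2 ± 1j.

s = -2 ± j, -4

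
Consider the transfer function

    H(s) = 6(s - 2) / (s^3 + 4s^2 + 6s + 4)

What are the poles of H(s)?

s = -1 + j, -1 - j, -2

The poles are the roots of the denominator s^3 + 4s^2 + 6s + 4 = 0.
Trying s = -2: the polynomial evaluates to 0, so (s + 2) is a factor.
Dividing out leaves s^2 + 2s + 2 = 0.
The quadratic formula then gives s = -1 ± 1j.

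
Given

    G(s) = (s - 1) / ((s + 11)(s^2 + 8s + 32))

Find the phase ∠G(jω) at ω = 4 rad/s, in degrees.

∠G(j4) ≈ 20.62°

At s = j4: numerator = -1 + j4, denominator = 48 + j416.
∠G = ∠num − ∠den = 104.04° − (83.418°) = 20.62°.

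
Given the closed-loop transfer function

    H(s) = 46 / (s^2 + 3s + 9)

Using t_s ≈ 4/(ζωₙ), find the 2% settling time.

Comparing s^2 + 3s + 9 to s^2 + 2ζωₙs + ωₙ²: ωₙ = 3 rad/s and ζ = 3/(2·3) = 0.5.
ζωₙ = 3/2 = 1.5, so t_s ≈ 4/(ζωₙ) = 4/1.5 ≈ 2.667 s.

t_s ≈ 2.667 s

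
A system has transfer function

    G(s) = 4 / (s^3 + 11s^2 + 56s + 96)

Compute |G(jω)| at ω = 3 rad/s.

|G(j3)| ≈ 0.02836

Substitute s = j3: numerator = 4, denominator = -3 + j141.
|G(j3)| = |4| / |-3 + j141| = 4 / 141.03 ≈ 0.02836.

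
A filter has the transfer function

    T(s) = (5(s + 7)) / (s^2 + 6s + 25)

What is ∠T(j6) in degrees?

∠T(j6) ≈ -66.39°

At s = j6: numerator = 35 + j30, denominator = -11 + j36.
∠T = ∠num − ∠den = 40.601° − (106.99°) = -66.39°.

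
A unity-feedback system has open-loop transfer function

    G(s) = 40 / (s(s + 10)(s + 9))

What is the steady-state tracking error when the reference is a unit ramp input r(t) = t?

e_ss = 2.250

G(s) has one pole at the origin.
This is a Type 1 system. Kv = lim_{s→0} s·G(s) = 40/90 = 4/9.
e_ss = 1/Kv = 1/(4/9) = 9/4 ≈ 2.250.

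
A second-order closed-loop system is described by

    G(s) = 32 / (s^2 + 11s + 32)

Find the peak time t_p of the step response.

t_p ≈ 2.375 s

Comparing s^2 + 11s + 32 to s^2 + 2ζωₙs + ωₙ²: ωₙ = √32 ≈ 5.657 rad/s and ζ = 11/(2·√32) ≈ 0.9723.
ζωₙ = 11/2 = 5.5, so ω_d = ωₙ√(1−ζ²) = √(ωₙ² − (ζωₙ)²) = √(32 − 5.5²) = √1.75 ≈ 1.323 rad/s.
t_p = π/ω_d = π/1.323 ≈ 2.375 s.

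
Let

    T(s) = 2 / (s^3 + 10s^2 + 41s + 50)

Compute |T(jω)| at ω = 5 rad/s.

|T(j5)| ≈ 0.009285

Substitute s = j5: numerator = 2, denominator = -200 + j80.
|T(j5)| = |2| / |-200 + j80| = 2 / 215.41 ≈ 0.009285.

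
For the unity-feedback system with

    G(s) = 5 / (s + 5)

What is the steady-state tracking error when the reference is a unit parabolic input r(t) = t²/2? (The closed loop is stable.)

G(s) has no poles at the origin.
This is a Type 0 system; Ka = lim_{s→0} s^2·G(s) = 0, so the steady-state error for a parabola input is infinite.

e_ss = ∞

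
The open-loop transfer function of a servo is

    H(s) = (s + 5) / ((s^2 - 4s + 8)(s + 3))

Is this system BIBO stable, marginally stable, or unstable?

unstable

The poles can be read from the denominator factors: s = 2 ± 2j, -3.
Since the pole(s) at s = 2 ± 2j lie in the right half-plane, the system is unstable.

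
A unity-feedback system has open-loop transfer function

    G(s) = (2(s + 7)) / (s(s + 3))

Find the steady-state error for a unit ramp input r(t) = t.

e_ss = 0.2143

G(s) has one pole at the origin.
This is a Type 1 system. Kv = lim_{s→0} s·G(s) = 14/3.
e_ss = 1/Kv = 1/(14/3) = 3/14 ≈ 0.2143.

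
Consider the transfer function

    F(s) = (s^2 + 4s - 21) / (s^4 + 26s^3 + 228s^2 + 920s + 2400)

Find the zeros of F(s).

s = -7, 3

Set the numerator to zero: s^2 + 4s - 21 = 0.
Factoring: (s + 7)(s - 3) = 0.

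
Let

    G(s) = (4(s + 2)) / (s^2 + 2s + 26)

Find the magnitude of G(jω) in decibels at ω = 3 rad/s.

|G(j3)|_dB ≈ -1.94 dB

Substitute s = j3: numerator = 8 + j12, denominator = 17 + j6.
|G(j3)| = |8 + j12| / |17 + j6| = 14.422 / 18.028 = 0.8000.
In decibels: 20·log₁₀(0.8000) ≈ -1.94 dB.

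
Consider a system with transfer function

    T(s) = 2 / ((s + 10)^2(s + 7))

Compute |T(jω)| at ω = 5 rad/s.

Substitute s = j5: numerator = 2, denominator = 25 + j1075.
|T(j5)| = |2| / |25 + j1075| = 2 / 1075.3 ≈ 0.001860.

|T(j5)| ≈ 0.001860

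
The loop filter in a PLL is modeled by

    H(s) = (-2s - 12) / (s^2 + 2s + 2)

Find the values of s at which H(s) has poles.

The poles are the roots of the denominator s^2 + 2s + 2 = 0.
Using the quadratic formula: s = (-2 ± √(-4))/2 = -1 ± 1j.

s = -1 + j, -1 - j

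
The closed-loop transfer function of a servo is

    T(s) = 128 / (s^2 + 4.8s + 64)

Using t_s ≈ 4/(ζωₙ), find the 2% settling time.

Comparing s^2 + 4.8s + 64 to s^2 + 2ζωₙs + ωₙ²: ωₙ = 8 rad/s and ζ = 4.8/(2·8) = 0.3.
ζωₙ = 4.8/2 = 2.4, so t_s ≈ 4/(ζωₙ) = 4/2.4 ≈ 1.667 s.

t_s ≈ 1.667 s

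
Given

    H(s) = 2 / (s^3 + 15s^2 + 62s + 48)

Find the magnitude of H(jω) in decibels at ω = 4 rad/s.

Substitute s = j4: numerator = 2, denominator = -192 + j184.
|H(j4)| = |2| / |-192 + j184| = 2 / 265.93 ≈ 0.007521.
In decibels: 20·log₁₀(0.007521) ≈ -42.5 dB.

|H(j4)|_dB ≈ -42.5 dB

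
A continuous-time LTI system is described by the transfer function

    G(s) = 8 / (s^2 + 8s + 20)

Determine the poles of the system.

s = -4 ± 2j

The poles are the roots of the denominator s^2 + 8s + 20 = 0.
Using the quadratic formula: s = (-8 ± √(-16))/2 = -4 ± 2j.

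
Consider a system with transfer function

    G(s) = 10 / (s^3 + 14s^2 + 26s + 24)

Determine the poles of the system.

s = -1 + j, -1 - j, -12

The poles are the roots of the denominator s^3 + 14s^2 + 26s + 24 = 0.
Trying s = -12: the polynomial evaluates to 0, so (s + 12) is a factor.
Dividing out leaves s^2 + 2s + 2 = 0.
The quadratic formula then gives s = -1 ± 1j.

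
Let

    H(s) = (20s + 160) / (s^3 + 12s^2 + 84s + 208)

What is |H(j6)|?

Substitute s = j6: numerator = 160 + j120, denominator = -224 + j288.
|H(j6)| = |160 + j120| / |-224 + j288| = 200 / 364.86 ≈ 0.5482.

|H(j6)| ≈ 0.5482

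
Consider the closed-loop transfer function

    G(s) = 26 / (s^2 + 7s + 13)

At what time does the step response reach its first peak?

t_p ≈ 3.628 s

Comparing s^2 + 7s + 13 to s^2 + 2ζωₙs + ωₙ²: ωₙ = √13 ≈ 3.606 rad/s and ζ = 7/(2·√13) ≈ 0.9707.
ζωₙ = 7/2 = 3.5, so ω_d = ωₙ√(1−ζ²) = √(ωₙ² − (ζωₙ)²) = √(13 − 3.5²) = √0.75 ≈ 0.8660 rad/s.
t_p = π/ω_d = π/0.8660 ≈ 3.628 s.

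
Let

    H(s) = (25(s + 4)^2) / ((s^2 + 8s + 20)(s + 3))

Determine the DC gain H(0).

H(0) = 20/3 ≈ 6.667

At s = 0 each factor (s + a) contributes a and each (s^2 + bs + c) contributes c.
H(0) = 25·(4) · (4) / ((20) · (3)) = 400/60 = 20/3.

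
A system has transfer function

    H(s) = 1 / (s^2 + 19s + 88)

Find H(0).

H(0) = 1/88 ≈ 0.01136

Set s = 0: H(0) = (1) / (88) = 1/88.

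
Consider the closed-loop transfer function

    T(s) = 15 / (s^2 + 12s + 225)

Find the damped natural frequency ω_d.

ω_d ≈ 13.75 rad/s

Comparing s^2 + 12s + 225 to s^2 + 2ζωₙs + ωₙ²: ωₙ = 15 rad/s and ζ = 12/(2·15) = 0.4.
ζωₙ = 12/2 = 6, so ω_d = ωₙ√(1−ζ²) = √(ωₙ² − (ζωₙ)²) = √(225 − 6²) = √189 ≈ 13.75 rad/s.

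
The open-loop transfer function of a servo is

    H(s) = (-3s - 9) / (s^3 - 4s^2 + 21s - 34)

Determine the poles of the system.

s = 1 ± 4j, 2

The poles are the roots of the denominator s^3 - 4s^2 + 21s - 34 = 0.
Trying s = 2: the polynomial evaluates to 0, so (s - 2) is a factor.
Dividing out leaves s^2 - 2s + 17 = 0.
The quadratic formula then gives s = 1 ± 4j.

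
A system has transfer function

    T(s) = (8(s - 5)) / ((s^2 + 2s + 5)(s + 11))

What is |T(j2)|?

|T(j2)| ≈ 0.9346

Substitute s = j2: numerator = -40 + j16, denominator = 3 + j46.
|T(j2)| = |-40 + j16| / |3 + j46| = 43.081 / 46.098 ≈ 0.9346.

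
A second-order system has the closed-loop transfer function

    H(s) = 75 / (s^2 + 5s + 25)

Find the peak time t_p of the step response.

Comparing s^2 + 5s + 25 to s^2 + 2ζωₙs + ωₙ²: ωₙ = 5 rad/s and ζ = 5/(2·5) = 0.5.
ζωₙ = 5/2 = 2.5, so ω_d = ωₙ√(1−ζ²) = √(ωₙ² − (ζωₙ)²) = √(25 − 2.5²) = √18.75 ≈ 4.330 rad/s.
t_p = π/ω_d = π/4.330 ≈ 0.7255 s.

t_p ≈ 0.7255 s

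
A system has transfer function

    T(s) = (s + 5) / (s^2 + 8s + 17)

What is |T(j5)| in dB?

Substitute s = j5: numerator = 5 + j5, denominator = -8 + j40.
|T(j5)| = |5 + j5| / |-8 + j40| = 7.0711 / 40.792 ≈ 0.1733.
In decibels: 20·log₁₀(0.1733) ≈ -15.2 dB.

|T(j5)|_dB ≈ -15.2 dB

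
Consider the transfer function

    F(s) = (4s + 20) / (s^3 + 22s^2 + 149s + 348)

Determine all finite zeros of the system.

Set the numerator to zero: 4s + 20 = 0, i.e. 4·(s + 5) = 0.
So s = -5.

s = -5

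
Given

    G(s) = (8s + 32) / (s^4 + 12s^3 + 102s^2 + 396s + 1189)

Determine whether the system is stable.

stable

The denominator s^4 + 12s^3 + 102s^2 + 396s + 1189 factors as (s^2 + 8s + 41)(s^2 + 4s + 29), giving poles at s = -4 ± 5j, -2 ± 5j.
Since all poles lie strictly in the left half-plane, the system is stable.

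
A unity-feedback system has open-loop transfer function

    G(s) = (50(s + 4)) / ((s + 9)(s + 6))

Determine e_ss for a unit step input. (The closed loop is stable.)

G(s) has no poles at the origin.
This is a Type 0 system. Kp = lim_{s→0} G(s) = 200/54 = 100/27.
e_ss = 1/(1 + Kp) = 1/(1 + 100/27) = 27/127 ≈ 0.2126.

e_ss = 0.2126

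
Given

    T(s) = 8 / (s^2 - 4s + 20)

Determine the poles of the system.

s = 2 ± 4j

The poles are the roots of the denominator s^2 - 4s + 20 = 0.
Using the quadratic formula: s = (4 ± √(-64))/2 = 2 ± 4j.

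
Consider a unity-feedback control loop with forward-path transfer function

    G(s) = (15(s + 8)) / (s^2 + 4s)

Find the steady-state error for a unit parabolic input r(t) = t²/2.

e_ss = ∞

G(s) has one pole at the origin.
This is a Type 1 system; Ka = lim_{s→0} s^2·G(s) = 0, so the steady-state error for a parabola input is infinite.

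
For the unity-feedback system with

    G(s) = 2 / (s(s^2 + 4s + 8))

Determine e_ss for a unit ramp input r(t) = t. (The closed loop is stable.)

e_ss = 4

G(s) has one pole at the origin.
This is a Type 1 system. Kv = lim_{s→0} s·G(s) = 2/8 = 1/4.
e_ss = 1/Kv = 1/(1/4) = 4.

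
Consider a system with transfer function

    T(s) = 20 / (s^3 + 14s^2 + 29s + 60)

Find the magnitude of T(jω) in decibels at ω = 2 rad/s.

|T(j2)|_dB ≈ -7.99 dB

Substitute s = j2: numerator = 20, denominator = 4 + j50.
|T(j2)| = |20| / |4 + j50| = 20 / 50.160 ≈ 0.3987.
In decibels: 20·log₁₀(0.3987) ≈ -7.99 dB.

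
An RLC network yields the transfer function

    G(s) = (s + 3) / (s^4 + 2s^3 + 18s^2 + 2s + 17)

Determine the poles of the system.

s = j, -j, -1 + 4j, -1 - 4j

The poles are the roots of the denominator s^4 + 2s^3 + 18s^2 + 2s + 17 = 0.
No real roots exist; factor into two real quadratics: (s^2 + 1)(s^2 + 2s + 17) = 0.
Each quadratic gives a conjugate pair via the quadratic formula.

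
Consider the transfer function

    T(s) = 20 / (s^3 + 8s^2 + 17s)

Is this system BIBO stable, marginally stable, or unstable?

The denominator s^3 + 8s^2 + 17s factors as s(s^2 + 8s + 17), giving poles at s = 0, -4 ± j.
Since the simple pole(s) at s = 0 lie on the jω-axis with none in the right half-plane, the system is marginally stable.

marginally stable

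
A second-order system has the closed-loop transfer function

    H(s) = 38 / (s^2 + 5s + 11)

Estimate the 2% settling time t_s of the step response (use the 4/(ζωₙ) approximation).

Comparing s^2 + 5s + 11 to s^2 + 2ζωₙs + ωₙ²: ωₙ = √11 ≈ 3.317 rad/s and ζ = 5/(2·√11) ≈ 0.7538.
ζωₙ = 5/2 = 2.5, so t_s ≈ 4/(ζωₙ) = 4/2.5 = 1.600 s.

t_s ≈ 1.600 s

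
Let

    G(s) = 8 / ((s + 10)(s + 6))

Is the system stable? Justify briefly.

The poles can be read from the denominator factors: s = -10, -6.
Since all poles lie strictly in the left half-plane, the system is stable.

stable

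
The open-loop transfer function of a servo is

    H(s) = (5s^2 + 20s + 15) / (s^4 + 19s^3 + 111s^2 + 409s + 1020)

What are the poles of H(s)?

s = -1 + 4j, -1 - 4j, -12, -5

The poles are the roots of the denominator s^4 + 19s^3 + 111s^2 + 409s + 1020 = 0.
Trying s = -12: the polynomial evaluates to 0, so (s + 12) is a factor.
Dividing out leaves s^3 + 7s^2 + 27s + 85 = 0.
This factors further as (s^2 + 2s + 17)(s + 5) = 0.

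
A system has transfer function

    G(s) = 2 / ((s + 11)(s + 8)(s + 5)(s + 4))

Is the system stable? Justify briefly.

The poles can be read from the denominator factors: s = -11, -8, -5, -4.
Since all poles lie strictly in the left half-plane, the system is stable.

stable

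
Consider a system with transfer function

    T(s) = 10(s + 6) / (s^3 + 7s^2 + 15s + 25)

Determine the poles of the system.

The poles are the roots of the denominator s^3 + 7s^2 + 15s + 25 = 0.
Trying s = -5: the polynomial evaluates to 0, so (s + 5) is a factor.
Dividing out leaves s^2 + 2s + 5 = 0.
The quadratic formula then gives s = -1 ± 2j.

s = -1 ± 2j, -5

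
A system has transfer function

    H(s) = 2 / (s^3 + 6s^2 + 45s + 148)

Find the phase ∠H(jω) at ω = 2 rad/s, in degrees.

∠H(j2) ≈ -33.48°

At s = j2: numerator = 2, denominator = 124 + j82.
∠H = ∠num − ∠den = 0° − (33.476°) = -33.48°.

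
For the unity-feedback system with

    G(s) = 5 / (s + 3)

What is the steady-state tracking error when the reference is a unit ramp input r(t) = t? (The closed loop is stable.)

G(s) has no poles at the origin.
This is a Type 0 system; Kv = lim_{s→0} s·G(s) = 0, so the steady-state error for a ramp input is infinite.

e_ss = ∞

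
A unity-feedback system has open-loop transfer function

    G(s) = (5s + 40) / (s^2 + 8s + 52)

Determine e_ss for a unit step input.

G(s) has no poles at the origin.
This is a Type 0 system. Kp = lim_{s→0} G(s) = 40/52 = 10/13.
e_ss = 1/(1 + Kp) = 1/(1 + 10/13) = 13/23 ≈ 0.5652.

e_ss = 0.5652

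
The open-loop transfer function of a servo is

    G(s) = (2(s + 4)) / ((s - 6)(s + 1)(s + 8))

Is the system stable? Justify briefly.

The poles can be read from the denominator factors: s = 6, -1, -8.
Since the pole(s) at s = 6 lie in the right half-plane, the system is unstable.

unstable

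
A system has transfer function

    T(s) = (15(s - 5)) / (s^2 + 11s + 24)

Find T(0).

T(0) = -25/8 ≈ -3.125

Set s = 0: T(0) = (-75) / (24) = -25/8.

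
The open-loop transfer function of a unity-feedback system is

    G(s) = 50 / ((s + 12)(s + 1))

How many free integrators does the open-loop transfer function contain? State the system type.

Type 0

The denominator has no factor of s at the origin — no free integrator — so this is a Type 0 system.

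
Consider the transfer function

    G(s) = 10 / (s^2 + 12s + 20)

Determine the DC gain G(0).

Set s = 0: G(0) = (10) / (20) = 1/2.

G(0) = 1/2 ≈ 0.5000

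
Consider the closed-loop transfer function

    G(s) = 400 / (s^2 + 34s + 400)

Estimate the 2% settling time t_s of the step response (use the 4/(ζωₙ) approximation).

t_s ≈ 0.2353 s

Comparing s^2 + 34s + 400 to s^2 + 2ζωₙs + ωₙ²: ωₙ = 20 rad/s and ζ = 34/(2·20) = 0.85.
ζωₙ = 34/2 = 17, so t_s ≈ 4/(ζωₙ) = 4/17 ≈ 0.2353 s.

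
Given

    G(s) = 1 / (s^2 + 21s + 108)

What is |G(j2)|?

Substitute s = j2: numerator = 1, denominator = 104 + j42.
|G(j2)| = |1| / |104 + j42| = 1 / 112.16 ≈ 0.008916.

|G(j2)| ≈ 0.008916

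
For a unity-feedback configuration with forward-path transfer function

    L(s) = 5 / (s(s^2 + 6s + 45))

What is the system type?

Type 1

The denominator has 1 factor of s at the origin (free integrator), so this is a Type 1 system.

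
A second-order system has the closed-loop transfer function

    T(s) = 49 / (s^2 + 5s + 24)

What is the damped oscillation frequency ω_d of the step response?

Comparing s^2 + 5s + 24 to s^2 + 2ζωₙs + ωₙ²: ωₙ = √24 ≈ 4.899 rad/s and ζ = 5/(2·√24) ≈ 0.5103.
ζωₙ = 5/2 = 2.5, so ω_d = ωₙ√(1−ζ²) = √(ωₙ² − (ζωₙ)²) = √(24 − 2.5²) = √17.75 ≈ 4.213 rad/s.

ω_d ≈ 4.213 rad/s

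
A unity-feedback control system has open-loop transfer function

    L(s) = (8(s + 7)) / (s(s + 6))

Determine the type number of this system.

Type 1

The denominator has 1 factor of s at the origin (free integrator), so this is a Type 1 system.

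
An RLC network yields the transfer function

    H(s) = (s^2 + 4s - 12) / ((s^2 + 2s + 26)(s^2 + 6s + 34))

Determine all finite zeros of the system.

Set the numerator to zero: s^2 + 4s - 12 = 0.
Factoring: (s - 2)(s + 6) = 0.

s = 2, -6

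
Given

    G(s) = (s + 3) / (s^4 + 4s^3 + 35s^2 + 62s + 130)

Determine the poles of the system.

The poles are the roots of the denominator s^4 + 4s^3 + 35s^2 + 62s + 130 = 0.
No real roots exist; factor into two real quadratics: (s^2 + 2s + 26)(s^2 + 2s + 5) = 0.
Each quadratic gives a conjugate pair via the quadratic formula.

s = -1 + 5j, -1 - 5j, -1 + 2j, -1 - 2j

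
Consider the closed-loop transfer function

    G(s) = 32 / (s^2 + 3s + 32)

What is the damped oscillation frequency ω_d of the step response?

Comparing s^2 + 3s + 32 to s^2 + 2ζωₙs + ωₙ²: ωₙ = √32 ≈ 5.657 rad/s and ζ = 3/(2·√32) ≈ 0.2652.
ζωₙ = 3/2 = 1.5, so ω_d = ωₙ√(1−ζ²) = √(ωₙ² − (ζωₙ)²) = √(32 − 1.5²) = √29.75 ≈ 5.454 rad/s.

ω_d ≈ 5.454 rad/s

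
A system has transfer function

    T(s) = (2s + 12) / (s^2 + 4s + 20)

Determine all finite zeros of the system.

s = -6

Set the numerator to zero: 2s + 12 = 0, i.e. 2·(s + 6) = 0.
So s = -6.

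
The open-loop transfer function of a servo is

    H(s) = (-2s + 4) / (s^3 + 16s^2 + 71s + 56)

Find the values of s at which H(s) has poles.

s = -7, -1, -8

The poles are the roots of the denominator s^3 + 16s^2 + 71s + 56 = 0.
Trying s = -7: the polynomial evaluates to 0, so (s + 7) is a factor.
Dividing out leaves s^2 + 9s + 8 = 0.
Factoring the quadratic: (s + 1)(s + 8) = 0.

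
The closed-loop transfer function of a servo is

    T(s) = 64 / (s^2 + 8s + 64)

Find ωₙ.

ωₙ = 8 rad/s

Compare the denominator to the standard form s^2 + 2ζωₙs + ωₙ².
ωₙ² = 64, so ωₙ = 8 rad/s.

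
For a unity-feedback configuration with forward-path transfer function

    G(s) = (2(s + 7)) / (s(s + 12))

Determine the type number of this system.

Type 1

The denominator has 1 factor of s at the origin (free integrator), so this is a Type 1 system.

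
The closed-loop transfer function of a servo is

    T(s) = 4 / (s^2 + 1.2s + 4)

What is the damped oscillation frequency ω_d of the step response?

ω_d ≈ 1.908 rad/s

Comparing s^2 + 1.2s + 4 to s^2 + 2ζωₙs + ωₙ²: ωₙ = 2 rad/s and ζ = 1.2/(2·2) = 0.3.
ζωₙ = 1.2/2 = 0.6, so ω_d = ωₙ√(1−ζ²) = √(ωₙ² − (ζωₙ)²) = √(4 − 0.6²) = √3.64 ≈ 1.908 rad/s.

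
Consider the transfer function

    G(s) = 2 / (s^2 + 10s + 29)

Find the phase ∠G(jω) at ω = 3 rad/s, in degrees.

At s = j3: numerator = 2, denominator = 20 + j30.
∠G = ∠num − ∠den = 0° − (56.310°) = -56.31°.

∠G(j3) ≈ -56.31°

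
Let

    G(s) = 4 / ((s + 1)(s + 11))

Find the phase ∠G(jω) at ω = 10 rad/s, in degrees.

∠G(j10) ≈ -126.6°

At s = j10: numerator = 4, denominator = -89 + j120.
∠G = ∠num − ∠den = 0° − (126.56°) = -126.6°.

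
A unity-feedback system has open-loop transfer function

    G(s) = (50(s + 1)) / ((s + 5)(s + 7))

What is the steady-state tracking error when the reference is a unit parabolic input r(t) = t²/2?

e_ss = ∞

G(s) has no poles at the origin.
This is a Type 0 system; Ka = lim_{s→0} s^2·G(s) = 0, so the steady-state error for a parabola input is infinite.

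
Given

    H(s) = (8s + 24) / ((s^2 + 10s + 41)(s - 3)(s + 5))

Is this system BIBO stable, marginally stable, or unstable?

unstable

The poles can be read from the denominator factors: s = -5 + 4j, -5 - 4j, 3, -5.
Since the pole(s) at s = 3 lie in the right half-plane, the system is unstable.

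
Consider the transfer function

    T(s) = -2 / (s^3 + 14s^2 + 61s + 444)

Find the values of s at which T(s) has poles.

The poles are the roots of the denominator s^3 + 14s^2 + 61s + 444 = 0.
Trying s = -12: the polynomial evaluates to 0, so (s + 12) is a factor.
Dividing out leaves s^2 + 2s + 37 = 0.
The quadratic formula then gives s = -1 ± 6j.

s = -1 ± 6j, -12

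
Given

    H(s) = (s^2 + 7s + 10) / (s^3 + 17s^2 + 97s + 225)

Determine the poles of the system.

s = -4 ± 3j, -9

The poles are the roots of the denominator s^3 + 17s^2 + 97s + 225 = 0.
Trying s = -9: the polynomial evaluates to 0, so (s + 9) is a factor.
Dividing out leaves s^2 + 8s + 25 = 0.
The quadratic formula then gives s = -4 ± 3j.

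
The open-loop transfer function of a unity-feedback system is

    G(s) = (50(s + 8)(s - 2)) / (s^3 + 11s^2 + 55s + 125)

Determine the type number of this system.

Type 0

The denominator has no factor of s at the origin — no free integrator — so this is a Type 0 system.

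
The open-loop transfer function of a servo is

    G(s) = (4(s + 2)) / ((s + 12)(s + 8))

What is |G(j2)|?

|G(j2)| ≈ 0.1128

Substitute s = j2: numerator = 8 + j8, denominator = 92 + j40.
|G(j2)| = |8 + j8| / |92 + j40| = 11.314 / 100.32 ≈ 0.1128.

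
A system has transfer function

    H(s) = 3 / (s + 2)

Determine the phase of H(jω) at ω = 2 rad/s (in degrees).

At s = j2: numerator = 3, denominator = 2 + j2.
∠H = ∠num − ∠den = 0° − (45°) = -45°.

∠H(j2) ≈ -45°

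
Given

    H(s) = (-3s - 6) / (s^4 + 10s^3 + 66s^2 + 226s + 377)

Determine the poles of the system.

s = -2 ± 5j, -3 ± 2j

The poles are the roots of the denominator s^4 + 10s^3 + 66s^2 + 226s + 377 = 0.
No real roots exist; factor into two real quadratics: (s^2 + 4s + 29)(s^2 + 6s + 13) = 0.
Each quadratic gives a conjugate pair via the quadratic formula.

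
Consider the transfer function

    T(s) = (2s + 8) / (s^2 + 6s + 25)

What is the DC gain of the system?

T(0) = 8/25 ≈ 0.3200

Set s = 0: T(0) = (8) / (25) = 8/25.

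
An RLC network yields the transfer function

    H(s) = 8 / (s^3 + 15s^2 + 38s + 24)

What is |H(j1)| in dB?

Substitute s = j1: numerator = 8, denominator = 9 + j37.
|H(j1)| = |8| / |9 + j37| = 8 / 38.079 ≈ 0.2101.
In decibels: 20·log₁₀(0.2101) ≈ -13.6 dB.

|H(j1)|_dB ≈ -13.6 dB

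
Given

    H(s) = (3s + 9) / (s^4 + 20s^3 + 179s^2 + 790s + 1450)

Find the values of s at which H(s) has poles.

s = -5 ± 2j, -5 ± 5j

The poles are the roots of the denominator s^4 + 20s^3 + 179s^2 + 790s + 1450 = 0.
No real roots exist; factor into two real quadratics: (s^2 + 10s + 29)(s^2 + 10s + 50) = 0.
Each quadratic gives a conjugate pair via the quadratic formula.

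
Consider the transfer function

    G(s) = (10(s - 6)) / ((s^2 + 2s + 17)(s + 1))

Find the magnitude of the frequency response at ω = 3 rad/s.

|G(j3)| ≈ 2.121

Substitute s = j3: numerator = -60 + j30, denominator = -10 + j30.
|G(j3)| = |-60 + j30| / |-10 + j30| = 67.082 / 31.623 ≈ 2.121.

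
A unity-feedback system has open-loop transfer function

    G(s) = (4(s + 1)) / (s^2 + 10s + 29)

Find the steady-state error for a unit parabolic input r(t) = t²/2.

e_ss = ∞

G(s) has no poles at the origin.
This is a Type 0 system; Ka = lim_{s→0} s^2·G(s) = 0, so the steady-state error for a parabola input is infinite.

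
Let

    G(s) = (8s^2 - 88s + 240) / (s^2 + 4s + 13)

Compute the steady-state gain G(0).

G(0) = 240/13 ≈ 18.46

Set s = 0: G(0) = (240) / (13) = 240/13.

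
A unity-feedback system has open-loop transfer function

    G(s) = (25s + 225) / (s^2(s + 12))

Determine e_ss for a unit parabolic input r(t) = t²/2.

G(s) has 2 poles at the origin.
This is a Type 2 system. Ka = lim_{s→0} s^2·G(s) = 225/12 = 75/4.
e_ss = 1/Ka = 1/(75/4) = 4/75 ≈ 0.05333.

e_ss = 0.05333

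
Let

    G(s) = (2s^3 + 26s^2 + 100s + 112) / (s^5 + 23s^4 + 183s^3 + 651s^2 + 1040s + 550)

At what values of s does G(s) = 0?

Set the numerator to zero: 2s^3 + 26s^2 + 100s + 112 = 0, i.e. 2·(s^3 + 13s^2 + 50s + 56) = 0.
Factoring: (s + 7)(s + 4)(s + 2) = 0.

s = -7, -4, -2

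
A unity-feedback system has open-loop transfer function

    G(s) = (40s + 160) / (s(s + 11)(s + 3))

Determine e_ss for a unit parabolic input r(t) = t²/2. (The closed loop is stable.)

e_ss = ∞

G(s) has one pole at the origin.
This is a Type 1 system; Ka = lim_{s→0} s^2·G(s) = 0, so the steady-state error for a parabola input is infinite.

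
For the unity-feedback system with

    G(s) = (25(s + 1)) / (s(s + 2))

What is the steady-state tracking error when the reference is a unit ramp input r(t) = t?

G(s) has one pole at the origin.
This is a Type 1 system. Kv = lim_{s→0} s·G(s) = 25/2.
e_ss = 1/Kv = 1/(25/2) = 2/25 ≈ 0.08000.

e_ss = 0.08000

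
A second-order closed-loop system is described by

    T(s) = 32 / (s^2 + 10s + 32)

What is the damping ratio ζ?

Compare the denominator to the standard form s^2 + 2ζωₙs + ωₙ².
ωₙ² = 32, so ωₙ = √32 ≈ 5.657 rad/s.
2ζωₙ = 10, so ζ = 10/(2·√32) ≈ 0.8839.

ζ ≈ 0.8839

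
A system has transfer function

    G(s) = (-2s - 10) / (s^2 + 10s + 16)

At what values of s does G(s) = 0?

Set the numerator to zero: -2s - 10 = 0, i.e. -2·(s + 5) = 0.
So s = -5.

s = -5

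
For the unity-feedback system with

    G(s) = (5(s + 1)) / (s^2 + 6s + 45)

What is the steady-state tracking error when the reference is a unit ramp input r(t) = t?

e_ss = ∞

G(s) has no poles at the origin.
This is a Type 0 system; Kv = lim_{s→0} s·G(s) = 0, so the steady-state error for a ramp input is infinite.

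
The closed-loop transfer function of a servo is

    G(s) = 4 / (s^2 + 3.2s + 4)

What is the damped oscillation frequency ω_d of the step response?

ω_d = 1.200 rad/s

Comparing s^2 + 3.2s + 4 to s^2 + 2ζωₙs + ωₙ²: ωₙ = 2 rad/s and ζ = 3.2/(2·2) = 0.8.
ζωₙ = 3.2/2 = 1.6, so ω_d = ωₙ√(1−ζ²) = √(ωₙ² − (ζωₙ)²) = √(4 − 1.6²) = √1.44 = 1.200 rad/s.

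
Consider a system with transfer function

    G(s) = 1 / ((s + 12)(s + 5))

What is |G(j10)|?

|G(j10)| ≈ 0.005726

Substitute s = j10: numerator = 1, denominator = -40 + j170.
|G(j10)| = |1| / |-40 + j170| = 1 / 174.64 ≈ 0.005726.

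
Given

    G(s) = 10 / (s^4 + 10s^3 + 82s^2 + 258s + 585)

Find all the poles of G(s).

The poles are the roots of the denominator s^4 + 10s^3 + 82s^2 + 258s + 585 = 0.
No real roots exist; factor into two real quadratics: (s^2 + 6s + 45)(s^2 + 4s + 13) = 0.
Each quadratic gives a conjugate pair via the quadratic formula.

s = -3 ± 6j, -2 ± 3j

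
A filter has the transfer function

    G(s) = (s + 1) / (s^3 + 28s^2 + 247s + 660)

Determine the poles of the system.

s = -11, -12, -5

The poles are the roots of the denominator s^3 + 28s^2 + 247s + 660 = 0.
Trying s = -11: the polynomial evaluates to 0, so (s + 11) is a factor.
Dividing out leaves s^2 + 17s + 60 = 0.
Factoring the quadratic: (s + 12)(s + 5) = 0.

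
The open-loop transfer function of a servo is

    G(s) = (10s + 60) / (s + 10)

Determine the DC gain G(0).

G(0) = 6

Set s = 0: G(0) = (60) / (10) = 6.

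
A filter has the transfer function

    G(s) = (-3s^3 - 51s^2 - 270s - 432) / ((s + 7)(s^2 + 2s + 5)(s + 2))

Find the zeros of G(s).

s = -3, -6, -8

Set the numerator to zero: -3s^3 - 51s^2 - 270s - 432 = 0, i.e. -3·(s^3 + 17s^2 + 90s + 144) = 0.
Factoring: (s + 3)(s + 6)(s + 8) = 0.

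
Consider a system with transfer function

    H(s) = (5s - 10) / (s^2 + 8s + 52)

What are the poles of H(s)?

s = -4 + 6j, -4 - 6j

The poles are the roots of the denominator s^2 + 8s + 52 = 0.
Using the quadratic formula: s = (-8 ± √(-144))/2 = -4 ± 6j.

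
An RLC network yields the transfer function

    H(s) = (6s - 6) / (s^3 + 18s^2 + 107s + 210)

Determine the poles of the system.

s = -7, -6, -5

The poles are the roots of the denominator s^3 + 18s^2 + 107s + 210 = 0.
Trying s = -7: the polynomial evaluates to 0, so (s + 7) is a factor.
Dividing out leaves s^2 + 11s + 30 = 0.
Factoring the quadratic: (s + 6)(s + 5) = 0.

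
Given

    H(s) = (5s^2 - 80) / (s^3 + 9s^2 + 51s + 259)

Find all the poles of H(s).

The poles are the roots of the denominator s^3 + 9s^2 + 51s + 259 = 0.
Trying s = -7: the polynomial evaluates to 0, so (s + 7) is a factor.
Dividing out leaves s^2 + 2s + 37 = 0.
The quadratic formula then gives s = -1 ± 6j.

s = -1 ± 6j, -7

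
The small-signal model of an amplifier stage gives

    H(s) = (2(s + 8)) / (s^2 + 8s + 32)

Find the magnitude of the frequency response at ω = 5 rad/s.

|H(j5)| ≈ 0.4646

Substitute s = j5: numerator = 16 + j10, denominator = 7 + j40.
|H(j5)| = |16 + j10| / |7 + j40| = 18.868 / 40.608 ≈ 0.4646.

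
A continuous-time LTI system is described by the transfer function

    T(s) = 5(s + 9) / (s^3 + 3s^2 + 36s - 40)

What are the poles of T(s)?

The poles are the roots of the denominator s^3 + 3s^2 + 36s - 40 = 0.
Trying s = 1: the polynomial evaluates to 0, so (s - 1) is a factor.
Dividing out leaves s^2 + 4s + 40 = 0.
The quadratic formula then gives s = -2 ± 6j.

s = -2 ± 6j, 1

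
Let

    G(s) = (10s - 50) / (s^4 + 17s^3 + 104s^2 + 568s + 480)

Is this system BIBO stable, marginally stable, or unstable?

The denominator s^4 + 17s^3 + 104s^2 + 568s + 480 factors as (s + 1)(s + 12)(s^2 + 4s + 40), giving poles at s = -1, -12, -2 + 6j, -2 - 6j.
Since all poles lie strictly in the left half-plane, the system is stable.

stable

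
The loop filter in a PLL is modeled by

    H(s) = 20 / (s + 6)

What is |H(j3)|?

Substitute s = j3: numerator = 20, denominator = 6 + j3.
|H(j3)| = |20| / |6 + j3| = 20 / 6.7082 ≈ 2.981.

|H(j3)| ≈ 2.981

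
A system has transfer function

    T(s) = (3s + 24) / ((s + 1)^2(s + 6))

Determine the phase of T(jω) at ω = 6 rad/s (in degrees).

At s = j6: numerator = 24 + j18, denominator = -282 - j138.
∠T = ∠num − ∠den = 36.870° − (-153.92°) = 190.8°, which wraps to -169.2°.

∠T(j6) ≈ -169.2°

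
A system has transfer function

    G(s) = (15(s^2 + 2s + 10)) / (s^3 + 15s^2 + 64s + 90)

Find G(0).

G(0) = 5/3 ≈ 1.667

Set s = 0: G(0) = (150) / (90) = 5/3.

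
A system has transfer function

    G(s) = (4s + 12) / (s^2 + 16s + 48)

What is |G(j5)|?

Substitute s = j5: numerator = 12 + j20, denominator = 23 + j80.
|G(j5)| = |12 + j20| / |23 + j80| = 23.324 / 83.241 ≈ 0.2802.

|G(j5)| ≈ 0.2802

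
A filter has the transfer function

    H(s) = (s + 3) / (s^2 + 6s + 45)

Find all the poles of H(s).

s = -3 ± 6j

The poles are the roots of the denominator s^2 + 6s + 45 = 0.
Using the quadratic formula: s = (-6 ± √(-144))/2 = -3 ± 6j.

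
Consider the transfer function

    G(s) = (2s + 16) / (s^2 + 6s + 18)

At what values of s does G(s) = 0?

Set the numerator to zero: 2s + 16 = 0, i.e. 2·(s + 8) = 0.
So s = -8.

s = -8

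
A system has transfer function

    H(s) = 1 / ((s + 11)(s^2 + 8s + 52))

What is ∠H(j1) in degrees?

At s = j1: numerator = 1, denominator = 553 + j139.
∠H = ∠num − ∠den = 0° − (14.109°) = -14.11°.

∠H(j1) ≈ -14.11°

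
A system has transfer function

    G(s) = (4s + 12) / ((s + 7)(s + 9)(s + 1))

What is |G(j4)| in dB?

Substitute s = j4: numerator = 12 + j16, denominator = -209 + j252.
|G(j4)| = |12 + j16| / |-209 + j252| = 20 / 327.39 ≈ 0.06109.
In decibels: 20·log₁₀(0.06109) ≈ -24.3 dB.

|G(j4)|_dB ≈ -24.3 dB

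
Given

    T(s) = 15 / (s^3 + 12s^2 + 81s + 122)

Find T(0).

T(0) = 15/122 ≈ 0.1230

Set s = 0: T(0) = (15) / (122) = 15/122.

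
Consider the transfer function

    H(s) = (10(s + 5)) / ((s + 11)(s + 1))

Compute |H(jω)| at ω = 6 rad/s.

|H(j6)| ≈ 1.025

Substitute s = j6: numerator = 50 + j60, denominator = -25 + j72.
|H(j6)| = |50 + j60| / |-25 + j72| = 78.102 / 76.217 ≈ 1.025.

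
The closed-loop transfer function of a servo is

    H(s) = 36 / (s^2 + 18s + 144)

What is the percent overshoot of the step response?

%OS ≈ 2.84%

Comparing s^2 + 18s + 144 to s^2 + 2ζωₙs + ωₙ²: ωₙ = 12 rad/s and ζ = 18/(2·12) = 0.75.
%OS = 100·exp(−πζ/√(1−ζ²)) = 100·exp(−π·0.75/√(1−0.75²)) ≈ 2.84%.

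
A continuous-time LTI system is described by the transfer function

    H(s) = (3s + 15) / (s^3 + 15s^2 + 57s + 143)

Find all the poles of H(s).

The poles are the roots of the denominator s^3 + 15s^2 + 57s + 143 = 0.
Trying s = -11: the polynomial evaluates to 0, so (s + 11) is a factor.
Dividing out leaves s^2 + 4s + 13 = 0.
The quadratic formula then gives s = -2 ± 3j.

s = -11, -2 + 3j, -2 - 3j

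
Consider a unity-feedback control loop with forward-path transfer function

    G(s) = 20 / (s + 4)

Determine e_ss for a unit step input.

e_ss = 0.1667

G(s) has no poles at the origin.
This is a Type 0 system. Kp = lim_{s→0} G(s) = 20/4 = 5.
e_ss = 1/(1 + Kp) = 1/(1 + 5) = 1/6 ≈ 0.1667.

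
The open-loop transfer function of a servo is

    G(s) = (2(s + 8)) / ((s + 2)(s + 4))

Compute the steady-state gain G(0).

G(0) = 2

At s = 0 each factor (s + a) contributes a and each (s^2 + bs + c) contributes c.
G(0) = 2·(8) / ((2) · (4)) = 16/8 = 2.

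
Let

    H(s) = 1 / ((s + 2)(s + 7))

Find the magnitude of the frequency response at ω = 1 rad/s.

Substitute s = j1: numerator = 1, denominator = 13 + j9.
|H(j1)| = |1| / |13 + j9| = 1 / 15.811 ≈ 0.06325.

|H(j1)| ≈ 0.06325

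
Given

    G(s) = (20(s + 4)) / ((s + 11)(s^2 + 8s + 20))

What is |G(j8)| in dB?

|G(j8)|_dB ≈ -15.4 dB

Substitute s = j8: numerator = 80 + j160, denominator = -996 + j352.
|G(j8)| = |80 + j160| / |-996 + j352| = 178.89 / 1056.4 ≈ 0.1693.
In decibels: 20·log₁₀(0.1693) ≈ -15.4 dB.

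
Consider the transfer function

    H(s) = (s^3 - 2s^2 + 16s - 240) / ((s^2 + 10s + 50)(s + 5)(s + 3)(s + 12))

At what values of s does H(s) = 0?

Set the numerator to zero: s^3 - 2s^2 + 16s - 240 = 0.
Factoring: (s - 6)(s^2 + 4s + 40) = 0.

s = 6, -2 ± 6j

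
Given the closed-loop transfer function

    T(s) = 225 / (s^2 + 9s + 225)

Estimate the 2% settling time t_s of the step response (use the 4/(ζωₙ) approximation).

Comparing s^2 + 9s + 225 to s^2 + 2ζωₙs + ωₙ²: ωₙ = 15 rad/s and ζ = 9/(2·15) = 0.3.
ζωₙ = 9/2 = 4.5, so t_s ≈ 4/(ζωₙ) = 4/4.5 ≈ 0.8889 s.

t_s ≈ 0.8889 s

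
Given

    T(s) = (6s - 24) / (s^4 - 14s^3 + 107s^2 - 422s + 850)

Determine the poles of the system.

s = 4 ± 3j, 3 ± 5j

The poles are the roots of the denominator s^4 - 14s^3 + 107s^2 - 422s + 850 = 0.
No real roots exist; factor into two real quadratics: (s^2 - 8s + 25)(s^2 - 6s + 34) = 0.
Each quadratic gives a conjugate pair via the quadratic formula.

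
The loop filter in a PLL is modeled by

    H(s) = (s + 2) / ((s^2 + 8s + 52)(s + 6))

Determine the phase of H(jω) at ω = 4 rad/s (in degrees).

∠H(j4) ≈ -11.89°

At s = j4: numerator = 2 + j4, denominator = 88 + j336.
∠H = ∠num − ∠den = 63.435° − (75.324°) = -11.89°.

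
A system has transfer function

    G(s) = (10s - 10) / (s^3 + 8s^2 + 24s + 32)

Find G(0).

Set s = 0: G(0) = (-10) / (32) = -5/16.

G(0) = -5/16 ≈ -0.3125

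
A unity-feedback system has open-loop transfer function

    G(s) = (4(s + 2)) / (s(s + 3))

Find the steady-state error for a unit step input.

e_ss = 0

G(s) has one pole at the origin.
This is a Type 1 system; for a step input the steady-state error is zero.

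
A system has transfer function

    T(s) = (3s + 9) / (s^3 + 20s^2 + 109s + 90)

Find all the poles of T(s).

s = -10, -1, -9

The poles are the roots of the denominator s^3 + 20s^2 + 109s + 90 = 0.
Trying s = -10: the polynomial evaluates to 0, so (s + 10) is a factor.
Dividing out leaves s^2 + 10s + 9 = 0.
Factoring the quadratic: (s + 1)(s + 9) = 0.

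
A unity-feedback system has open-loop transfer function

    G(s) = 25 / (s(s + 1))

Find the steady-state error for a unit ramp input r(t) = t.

G(s) has one pole at the origin.
This is a Type 1 system. Kv = lim_{s→0} s·G(s) = 25/1.
e_ss = 1/Kv = 1/(25) = 1/25 ≈ 0.04000.

e_ss = 0.04000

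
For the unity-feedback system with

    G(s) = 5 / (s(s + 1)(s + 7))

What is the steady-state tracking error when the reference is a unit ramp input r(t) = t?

G(s) has one pole at the origin.
This is a Type 1 system. Kv = lim_{s→0} s·G(s) = 5/7.
e_ss = 1/Kv = 1/(5/7) = 7/5 ≈ 1.400.

e_ss = 1.400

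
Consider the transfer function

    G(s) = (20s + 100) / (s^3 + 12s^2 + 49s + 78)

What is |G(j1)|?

|G(j1)| ≈ 1.250

Substitute s = j1: numerator = 100 + j20, denominator = 66 + j48.
|G(j1)| = |100 + j20| / |66 + j48| = 101.98 / 81.609 ≈ 1.250.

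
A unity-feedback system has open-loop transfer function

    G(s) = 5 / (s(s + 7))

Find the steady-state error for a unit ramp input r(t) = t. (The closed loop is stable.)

G(s) has one pole at the origin.
This is a Type 1 system. Kv = lim_{s→0} s·G(s) = 5/7.
e_ss = 1/Kv = 1/(5/7) = 7/5 ≈ 1.400.

e_ss = 1.400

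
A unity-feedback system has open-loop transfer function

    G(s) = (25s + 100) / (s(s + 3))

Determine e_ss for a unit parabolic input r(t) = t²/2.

e_ss = ∞

G(s) has one pole at the origin.
This is a Type 1 system; Ka = lim_{s→0} s^2·G(s) = 0, so the steady-state error for a parabola input is infinite.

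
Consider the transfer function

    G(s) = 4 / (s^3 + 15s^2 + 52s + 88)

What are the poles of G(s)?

s = -2 + 2j, -2 - 2j, -11

The poles are the roots of the denominator s^3 + 15s^2 + 52s + 88 = 0.
Trying s = -11: the polynomial evaluates to 0, so (s + 11) is a factor.
Dividing out leaves s^2 + 4s + 8 = 0.
The quadratic formula then gives s = -2 ± 2j.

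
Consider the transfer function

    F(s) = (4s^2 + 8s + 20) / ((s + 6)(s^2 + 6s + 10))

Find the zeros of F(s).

Set the numerator to zero: 4s^2 + 8s + 20 = 0, i.e. 4·(s^2 + 2s + 5) = 0.
Factoring: (s^2 + 2s + 5) = 0.

s = -1 ± 2j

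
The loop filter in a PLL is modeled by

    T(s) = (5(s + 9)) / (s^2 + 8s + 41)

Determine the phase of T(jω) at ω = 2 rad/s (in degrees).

At s = j2: numerator = 45 + j10, denominator = 37 + j16.
∠T = ∠num − ∠den = 12.529° − (23.385°) = -10.86°.

∠T(j2) ≈ -10.86°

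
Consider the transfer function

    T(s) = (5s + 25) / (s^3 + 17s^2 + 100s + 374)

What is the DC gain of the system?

Set s = 0: T(0) = (25) / (374) = 25/374.

T(0) = 25/374 ≈ 0.06684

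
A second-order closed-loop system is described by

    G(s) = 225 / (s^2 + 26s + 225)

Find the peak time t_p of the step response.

t_p ≈ 0.4198 s

Comparing s^2 + 26s + 225 to s^2 + 2ζωₙs + ωₙ²: ωₙ = 15 rad/s and ζ = 26/(2·15) ≈ 0.8667.
ζωₙ = 26/2 = 13, so ω_d = ωₙ√(1−ζ²) = √(ωₙ² − (ζωₙ)²) = √(225 − 13²) = √56 ≈ 7.483 rad/s.
t_p = π/ω_d = π/7.483 ≈ 0.4198 s.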